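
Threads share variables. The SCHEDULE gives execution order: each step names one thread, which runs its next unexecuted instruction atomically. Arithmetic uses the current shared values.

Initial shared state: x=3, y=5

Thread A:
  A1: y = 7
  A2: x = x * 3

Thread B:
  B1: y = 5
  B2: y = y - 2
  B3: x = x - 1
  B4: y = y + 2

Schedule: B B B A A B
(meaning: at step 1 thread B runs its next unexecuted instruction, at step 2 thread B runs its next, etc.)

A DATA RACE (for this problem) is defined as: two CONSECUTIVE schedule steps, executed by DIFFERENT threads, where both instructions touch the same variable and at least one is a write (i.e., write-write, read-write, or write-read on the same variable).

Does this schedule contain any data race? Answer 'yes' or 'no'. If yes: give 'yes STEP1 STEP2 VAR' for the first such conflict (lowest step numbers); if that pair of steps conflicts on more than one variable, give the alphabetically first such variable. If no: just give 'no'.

Answer: no

Derivation:
Steps 1,2: same thread (B). No race.
Steps 2,3: same thread (B). No race.
Steps 3,4: B(r=x,w=x) vs A(r=-,w=y). No conflict.
Steps 4,5: same thread (A). No race.
Steps 5,6: A(r=x,w=x) vs B(r=y,w=y). No conflict.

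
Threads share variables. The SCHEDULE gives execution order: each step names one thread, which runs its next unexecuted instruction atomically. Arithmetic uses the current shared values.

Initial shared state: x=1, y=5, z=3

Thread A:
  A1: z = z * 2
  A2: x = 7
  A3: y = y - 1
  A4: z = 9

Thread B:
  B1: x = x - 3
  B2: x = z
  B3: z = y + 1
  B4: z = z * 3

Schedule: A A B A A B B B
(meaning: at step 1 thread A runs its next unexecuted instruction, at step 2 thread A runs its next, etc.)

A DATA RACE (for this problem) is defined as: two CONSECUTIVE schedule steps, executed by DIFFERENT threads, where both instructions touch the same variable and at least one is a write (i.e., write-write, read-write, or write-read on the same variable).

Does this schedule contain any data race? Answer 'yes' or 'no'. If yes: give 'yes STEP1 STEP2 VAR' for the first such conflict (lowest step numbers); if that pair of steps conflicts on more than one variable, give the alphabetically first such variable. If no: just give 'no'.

Steps 1,2: same thread (A). No race.
Steps 2,3: A(x = 7) vs B(x = x - 3). RACE on x (W-W).
Steps 3,4: B(r=x,w=x) vs A(r=y,w=y). No conflict.
Steps 4,5: same thread (A). No race.
Steps 5,6: A(z = 9) vs B(x = z). RACE on z (W-R).
Steps 6,7: same thread (B). No race.
Steps 7,8: same thread (B). No race.
First conflict at steps 2,3.

Answer: yes 2 3 x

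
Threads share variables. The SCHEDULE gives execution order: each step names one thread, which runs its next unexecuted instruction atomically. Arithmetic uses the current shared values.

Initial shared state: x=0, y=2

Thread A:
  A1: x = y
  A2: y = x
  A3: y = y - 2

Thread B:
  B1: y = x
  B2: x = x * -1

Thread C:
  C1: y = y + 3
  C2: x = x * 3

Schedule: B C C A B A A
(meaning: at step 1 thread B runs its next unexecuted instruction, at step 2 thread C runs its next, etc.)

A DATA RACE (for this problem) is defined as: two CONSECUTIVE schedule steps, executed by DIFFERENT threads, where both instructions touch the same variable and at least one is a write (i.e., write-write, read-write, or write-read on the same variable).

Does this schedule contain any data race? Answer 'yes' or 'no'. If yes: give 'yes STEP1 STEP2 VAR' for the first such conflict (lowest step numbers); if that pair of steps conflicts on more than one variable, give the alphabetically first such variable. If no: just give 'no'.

Steps 1,2: B(y = x) vs C(y = y + 3). RACE on y (W-W).
Steps 2,3: same thread (C). No race.
Steps 3,4: C(x = x * 3) vs A(x = y). RACE on x (W-W).
Steps 4,5: A(x = y) vs B(x = x * -1). RACE on x (W-W).
Steps 5,6: B(x = x * -1) vs A(y = x). RACE on x (W-R).
Steps 6,7: same thread (A). No race.
First conflict at steps 1,2.

Answer: yes 1 2 y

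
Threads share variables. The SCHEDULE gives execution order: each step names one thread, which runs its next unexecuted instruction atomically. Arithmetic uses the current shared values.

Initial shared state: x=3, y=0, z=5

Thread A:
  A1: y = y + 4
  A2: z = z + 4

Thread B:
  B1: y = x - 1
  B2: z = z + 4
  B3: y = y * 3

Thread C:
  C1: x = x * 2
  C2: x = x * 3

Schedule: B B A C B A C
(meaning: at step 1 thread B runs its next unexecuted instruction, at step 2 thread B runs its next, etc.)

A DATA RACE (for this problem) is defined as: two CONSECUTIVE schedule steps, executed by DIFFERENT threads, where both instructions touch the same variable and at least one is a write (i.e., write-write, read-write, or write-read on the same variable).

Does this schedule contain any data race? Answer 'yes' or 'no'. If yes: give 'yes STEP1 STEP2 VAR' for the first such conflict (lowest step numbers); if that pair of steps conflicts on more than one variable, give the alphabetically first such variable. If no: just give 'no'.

Answer: no

Derivation:
Steps 1,2: same thread (B). No race.
Steps 2,3: B(r=z,w=z) vs A(r=y,w=y). No conflict.
Steps 3,4: A(r=y,w=y) vs C(r=x,w=x). No conflict.
Steps 4,5: C(r=x,w=x) vs B(r=y,w=y). No conflict.
Steps 5,6: B(r=y,w=y) vs A(r=z,w=z). No conflict.
Steps 6,7: A(r=z,w=z) vs C(r=x,w=x). No conflict.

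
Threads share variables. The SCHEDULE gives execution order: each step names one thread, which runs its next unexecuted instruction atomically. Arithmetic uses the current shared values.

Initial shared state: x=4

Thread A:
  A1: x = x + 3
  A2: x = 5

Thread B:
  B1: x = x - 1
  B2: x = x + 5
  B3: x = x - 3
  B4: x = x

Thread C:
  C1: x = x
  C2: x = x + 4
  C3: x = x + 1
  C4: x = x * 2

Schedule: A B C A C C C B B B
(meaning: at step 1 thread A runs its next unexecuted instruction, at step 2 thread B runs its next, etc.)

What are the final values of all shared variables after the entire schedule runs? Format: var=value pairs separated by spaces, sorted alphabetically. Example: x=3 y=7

Answer: x=22

Derivation:
Step 1: thread A executes A1 (x = x + 3). Shared: x=7. PCs: A@1 B@0 C@0
Step 2: thread B executes B1 (x = x - 1). Shared: x=6. PCs: A@1 B@1 C@0
Step 3: thread C executes C1 (x = x). Shared: x=6. PCs: A@1 B@1 C@1
Step 4: thread A executes A2 (x = 5). Shared: x=5. PCs: A@2 B@1 C@1
Step 5: thread C executes C2 (x = x + 4). Shared: x=9. PCs: A@2 B@1 C@2
Step 6: thread C executes C3 (x = x + 1). Shared: x=10. PCs: A@2 B@1 C@3
Step 7: thread C executes C4 (x = x * 2). Shared: x=20. PCs: A@2 B@1 C@4
Step 8: thread B executes B2 (x = x + 5). Shared: x=25. PCs: A@2 B@2 C@4
Step 9: thread B executes B3 (x = x - 3). Shared: x=22. PCs: A@2 B@3 C@4
Step 10: thread B executes B4 (x = x). Shared: x=22. PCs: A@2 B@4 C@4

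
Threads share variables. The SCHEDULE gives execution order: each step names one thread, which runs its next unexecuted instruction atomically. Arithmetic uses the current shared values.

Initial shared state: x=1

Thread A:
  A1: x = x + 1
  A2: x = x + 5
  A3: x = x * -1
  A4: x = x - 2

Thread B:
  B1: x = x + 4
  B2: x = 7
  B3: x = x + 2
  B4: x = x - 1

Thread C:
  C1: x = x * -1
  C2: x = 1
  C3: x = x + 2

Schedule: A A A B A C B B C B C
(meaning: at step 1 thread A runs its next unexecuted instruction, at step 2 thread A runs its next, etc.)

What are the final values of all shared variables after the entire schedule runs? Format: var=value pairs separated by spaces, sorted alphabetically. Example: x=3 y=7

Answer: x=2

Derivation:
Step 1: thread A executes A1 (x = x + 1). Shared: x=2. PCs: A@1 B@0 C@0
Step 2: thread A executes A2 (x = x + 5). Shared: x=7. PCs: A@2 B@0 C@0
Step 3: thread A executes A3 (x = x * -1). Shared: x=-7. PCs: A@3 B@0 C@0
Step 4: thread B executes B1 (x = x + 4). Shared: x=-3. PCs: A@3 B@1 C@0
Step 5: thread A executes A4 (x = x - 2). Shared: x=-5. PCs: A@4 B@1 C@0
Step 6: thread C executes C1 (x = x * -1). Shared: x=5. PCs: A@4 B@1 C@1
Step 7: thread B executes B2 (x = 7). Shared: x=7. PCs: A@4 B@2 C@1
Step 8: thread B executes B3 (x = x + 2). Shared: x=9. PCs: A@4 B@3 C@1
Step 9: thread C executes C2 (x = 1). Shared: x=1. PCs: A@4 B@3 C@2
Step 10: thread B executes B4 (x = x - 1). Shared: x=0. PCs: A@4 B@4 C@2
Step 11: thread C executes C3 (x = x + 2). Shared: x=2. PCs: A@4 B@4 C@3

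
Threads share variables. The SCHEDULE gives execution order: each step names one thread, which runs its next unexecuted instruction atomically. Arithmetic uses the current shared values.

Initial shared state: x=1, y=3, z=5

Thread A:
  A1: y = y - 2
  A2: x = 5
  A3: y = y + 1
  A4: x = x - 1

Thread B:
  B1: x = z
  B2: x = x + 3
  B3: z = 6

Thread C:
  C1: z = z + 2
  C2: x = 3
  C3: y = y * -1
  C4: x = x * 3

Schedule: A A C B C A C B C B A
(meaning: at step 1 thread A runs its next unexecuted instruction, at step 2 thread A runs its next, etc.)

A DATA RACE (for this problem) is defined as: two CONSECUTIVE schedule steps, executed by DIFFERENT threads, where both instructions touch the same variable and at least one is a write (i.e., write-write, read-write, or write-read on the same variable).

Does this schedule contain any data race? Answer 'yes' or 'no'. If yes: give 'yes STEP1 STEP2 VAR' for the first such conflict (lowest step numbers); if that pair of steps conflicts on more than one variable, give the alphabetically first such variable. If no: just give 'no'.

Steps 1,2: same thread (A). No race.
Steps 2,3: A(r=-,w=x) vs C(r=z,w=z). No conflict.
Steps 3,4: C(z = z + 2) vs B(x = z). RACE on z (W-R).
Steps 4,5: B(x = z) vs C(x = 3). RACE on x (W-W).
Steps 5,6: C(r=-,w=x) vs A(r=y,w=y). No conflict.
Steps 6,7: A(y = y + 1) vs C(y = y * -1). RACE on y (W-W).
Steps 7,8: C(r=y,w=y) vs B(r=x,w=x). No conflict.
Steps 8,9: B(x = x + 3) vs C(x = x * 3). RACE on x (W-W).
Steps 9,10: C(r=x,w=x) vs B(r=-,w=z). No conflict.
Steps 10,11: B(r=-,w=z) vs A(r=x,w=x). No conflict.
First conflict at steps 3,4.

Answer: yes 3 4 z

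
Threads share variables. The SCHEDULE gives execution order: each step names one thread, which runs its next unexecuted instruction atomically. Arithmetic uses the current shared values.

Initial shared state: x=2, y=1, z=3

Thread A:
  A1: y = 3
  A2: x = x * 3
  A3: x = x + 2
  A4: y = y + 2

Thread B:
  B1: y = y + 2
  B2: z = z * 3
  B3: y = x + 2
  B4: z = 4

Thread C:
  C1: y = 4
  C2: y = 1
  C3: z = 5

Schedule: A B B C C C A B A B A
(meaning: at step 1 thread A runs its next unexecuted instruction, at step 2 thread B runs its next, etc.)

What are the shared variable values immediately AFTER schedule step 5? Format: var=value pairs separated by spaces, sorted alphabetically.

Answer: x=2 y=1 z=9

Derivation:
Step 1: thread A executes A1 (y = 3). Shared: x=2 y=3 z=3. PCs: A@1 B@0 C@0
Step 2: thread B executes B1 (y = y + 2). Shared: x=2 y=5 z=3. PCs: A@1 B@1 C@0
Step 3: thread B executes B2 (z = z * 3). Shared: x=2 y=5 z=9. PCs: A@1 B@2 C@0
Step 4: thread C executes C1 (y = 4). Shared: x=2 y=4 z=9. PCs: A@1 B@2 C@1
Step 5: thread C executes C2 (y = 1). Shared: x=2 y=1 z=9. PCs: A@1 B@2 C@2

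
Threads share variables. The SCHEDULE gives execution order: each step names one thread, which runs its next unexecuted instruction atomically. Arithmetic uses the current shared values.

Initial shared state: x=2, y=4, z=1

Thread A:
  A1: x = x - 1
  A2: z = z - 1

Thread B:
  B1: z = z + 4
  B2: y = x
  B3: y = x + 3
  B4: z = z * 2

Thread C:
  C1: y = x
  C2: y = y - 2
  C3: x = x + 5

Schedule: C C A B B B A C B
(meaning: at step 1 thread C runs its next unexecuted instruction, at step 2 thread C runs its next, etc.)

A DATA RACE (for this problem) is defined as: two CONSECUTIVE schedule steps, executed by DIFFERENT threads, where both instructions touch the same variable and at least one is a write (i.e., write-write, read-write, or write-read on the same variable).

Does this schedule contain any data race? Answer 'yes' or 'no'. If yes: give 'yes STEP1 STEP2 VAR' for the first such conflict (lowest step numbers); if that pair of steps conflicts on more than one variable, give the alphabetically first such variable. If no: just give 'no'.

Steps 1,2: same thread (C). No race.
Steps 2,3: C(r=y,w=y) vs A(r=x,w=x). No conflict.
Steps 3,4: A(r=x,w=x) vs B(r=z,w=z). No conflict.
Steps 4,5: same thread (B). No race.
Steps 5,6: same thread (B). No race.
Steps 6,7: B(r=x,w=y) vs A(r=z,w=z). No conflict.
Steps 7,8: A(r=z,w=z) vs C(r=x,w=x). No conflict.
Steps 8,9: C(r=x,w=x) vs B(r=z,w=z). No conflict.

Answer: no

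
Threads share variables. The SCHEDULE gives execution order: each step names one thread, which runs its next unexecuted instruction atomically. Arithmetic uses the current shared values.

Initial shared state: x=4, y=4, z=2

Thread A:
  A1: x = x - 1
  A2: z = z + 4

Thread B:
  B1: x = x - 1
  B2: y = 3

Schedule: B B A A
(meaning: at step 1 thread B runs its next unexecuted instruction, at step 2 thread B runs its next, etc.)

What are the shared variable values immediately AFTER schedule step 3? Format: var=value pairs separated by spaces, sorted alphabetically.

Step 1: thread B executes B1 (x = x - 1). Shared: x=3 y=4 z=2. PCs: A@0 B@1
Step 2: thread B executes B2 (y = 3). Shared: x=3 y=3 z=2. PCs: A@0 B@2
Step 3: thread A executes A1 (x = x - 1). Shared: x=2 y=3 z=2. PCs: A@1 B@2

Answer: x=2 y=3 z=2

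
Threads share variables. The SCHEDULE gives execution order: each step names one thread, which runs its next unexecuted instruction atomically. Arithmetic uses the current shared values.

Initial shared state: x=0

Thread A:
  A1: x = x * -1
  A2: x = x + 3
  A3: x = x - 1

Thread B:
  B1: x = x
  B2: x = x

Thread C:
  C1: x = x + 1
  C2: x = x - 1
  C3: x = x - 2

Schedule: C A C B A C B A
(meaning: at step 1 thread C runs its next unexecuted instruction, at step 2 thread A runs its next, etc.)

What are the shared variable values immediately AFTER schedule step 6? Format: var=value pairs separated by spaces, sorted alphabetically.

Answer: x=-1

Derivation:
Step 1: thread C executes C1 (x = x + 1). Shared: x=1. PCs: A@0 B@0 C@1
Step 2: thread A executes A1 (x = x * -1). Shared: x=-1. PCs: A@1 B@0 C@1
Step 3: thread C executes C2 (x = x - 1). Shared: x=-2. PCs: A@1 B@0 C@2
Step 4: thread B executes B1 (x = x). Shared: x=-2. PCs: A@1 B@1 C@2
Step 5: thread A executes A2 (x = x + 3). Shared: x=1. PCs: A@2 B@1 C@2
Step 6: thread C executes C3 (x = x - 2). Shared: x=-1. PCs: A@2 B@1 C@3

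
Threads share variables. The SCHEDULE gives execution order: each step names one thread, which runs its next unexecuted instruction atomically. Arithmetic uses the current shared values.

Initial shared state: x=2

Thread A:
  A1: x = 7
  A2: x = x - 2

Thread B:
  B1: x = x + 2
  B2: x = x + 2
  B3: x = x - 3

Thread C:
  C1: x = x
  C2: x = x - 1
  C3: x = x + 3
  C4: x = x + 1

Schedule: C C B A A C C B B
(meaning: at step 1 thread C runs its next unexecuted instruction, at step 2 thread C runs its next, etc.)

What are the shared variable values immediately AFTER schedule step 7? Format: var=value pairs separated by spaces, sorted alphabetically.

Answer: x=9

Derivation:
Step 1: thread C executes C1 (x = x). Shared: x=2. PCs: A@0 B@0 C@1
Step 2: thread C executes C2 (x = x - 1). Shared: x=1. PCs: A@0 B@0 C@2
Step 3: thread B executes B1 (x = x + 2). Shared: x=3. PCs: A@0 B@1 C@2
Step 4: thread A executes A1 (x = 7). Shared: x=7. PCs: A@1 B@1 C@2
Step 5: thread A executes A2 (x = x - 2). Shared: x=5. PCs: A@2 B@1 C@2
Step 6: thread C executes C3 (x = x + 3). Shared: x=8. PCs: A@2 B@1 C@3
Step 7: thread C executes C4 (x = x + 1). Shared: x=9. PCs: A@2 B@1 C@4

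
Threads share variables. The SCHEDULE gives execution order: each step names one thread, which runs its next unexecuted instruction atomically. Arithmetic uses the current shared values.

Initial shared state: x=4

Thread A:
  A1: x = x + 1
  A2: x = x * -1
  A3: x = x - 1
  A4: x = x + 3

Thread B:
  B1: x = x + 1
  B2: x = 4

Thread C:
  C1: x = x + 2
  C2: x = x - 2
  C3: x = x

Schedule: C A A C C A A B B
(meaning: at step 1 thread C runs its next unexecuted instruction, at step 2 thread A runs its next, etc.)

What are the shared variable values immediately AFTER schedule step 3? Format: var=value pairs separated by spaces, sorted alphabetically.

Answer: x=-7

Derivation:
Step 1: thread C executes C1 (x = x + 2). Shared: x=6. PCs: A@0 B@0 C@1
Step 2: thread A executes A1 (x = x + 1). Shared: x=7. PCs: A@1 B@0 C@1
Step 3: thread A executes A2 (x = x * -1). Shared: x=-7. PCs: A@2 B@0 C@1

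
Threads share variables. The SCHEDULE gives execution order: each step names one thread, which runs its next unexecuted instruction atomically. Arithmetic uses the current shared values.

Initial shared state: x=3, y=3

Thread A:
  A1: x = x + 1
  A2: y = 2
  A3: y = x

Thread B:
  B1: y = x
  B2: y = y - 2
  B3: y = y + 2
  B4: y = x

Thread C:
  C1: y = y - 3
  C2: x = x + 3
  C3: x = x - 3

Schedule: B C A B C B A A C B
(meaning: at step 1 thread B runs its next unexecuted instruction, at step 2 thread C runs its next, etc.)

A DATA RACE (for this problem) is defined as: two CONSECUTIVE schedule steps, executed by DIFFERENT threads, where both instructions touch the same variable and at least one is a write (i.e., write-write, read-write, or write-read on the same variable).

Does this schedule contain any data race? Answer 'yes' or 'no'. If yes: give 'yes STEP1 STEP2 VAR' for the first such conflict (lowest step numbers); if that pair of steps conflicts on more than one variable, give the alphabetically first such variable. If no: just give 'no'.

Answer: yes 1 2 y

Derivation:
Steps 1,2: B(y = x) vs C(y = y - 3). RACE on y (W-W).
Steps 2,3: C(r=y,w=y) vs A(r=x,w=x). No conflict.
Steps 3,4: A(r=x,w=x) vs B(r=y,w=y). No conflict.
Steps 4,5: B(r=y,w=y) vs C(r=x,w=x). No conflict.
Steps 5,6: C(r=x,w=x) vs B(r=y,w=y). No conflict.
Steps 6,7: B(y = y + 2) vs A(y = 2). RACE on y (W-W).
Steps 7,8: same thread (A). No race.
Steps 8,9: A(y = x) vs C(x = x - 3). RACE on x (R-W).
Steps 9,10: C(x = x - 3) vs B(y = x). RACE on x (W-R).
First conflict at steps 1,2.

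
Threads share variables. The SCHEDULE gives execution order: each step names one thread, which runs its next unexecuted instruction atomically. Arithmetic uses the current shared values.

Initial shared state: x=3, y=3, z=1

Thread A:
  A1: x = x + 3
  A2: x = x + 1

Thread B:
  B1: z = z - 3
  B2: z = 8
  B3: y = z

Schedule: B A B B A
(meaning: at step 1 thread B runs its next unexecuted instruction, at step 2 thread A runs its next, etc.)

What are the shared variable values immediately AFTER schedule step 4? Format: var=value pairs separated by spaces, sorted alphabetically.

Step 1: thread B executes B1 (z = z - 3). Shared: x=3 y=3 z=-2. PCs: A@0 B@1
Step 2: thread A executes A1 (x = x + 3). Shared: x=6 y=3 z=-2. PCs: A@1 B@1
Step 3: thread B executes B2 (z = 8). Shared: x=6 y=3 z=8. PCs: A@1 B@2
Step 4: thread B executes B3 (y = z). Shared: x=6 y=8 z=8. PCs: A@1 B@3

Answer: x=6 y=8 z=8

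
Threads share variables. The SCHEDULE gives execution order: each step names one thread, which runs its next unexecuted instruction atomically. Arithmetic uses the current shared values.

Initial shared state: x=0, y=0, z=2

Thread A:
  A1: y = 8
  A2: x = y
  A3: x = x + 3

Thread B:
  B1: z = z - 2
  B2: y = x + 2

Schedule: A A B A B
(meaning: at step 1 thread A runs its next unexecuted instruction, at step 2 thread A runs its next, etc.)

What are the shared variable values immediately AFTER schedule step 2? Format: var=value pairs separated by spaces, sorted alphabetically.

Step 1: thread A executes A1 (y = 8). Shared: x=0 y=8 z=2. PCs: A@1 B@0
Step 2: thread A executes A2 (x = y). Shared: x=8 y=8 z=2. PCs: A@2 B@0

Answer: x=8 y=8 z=2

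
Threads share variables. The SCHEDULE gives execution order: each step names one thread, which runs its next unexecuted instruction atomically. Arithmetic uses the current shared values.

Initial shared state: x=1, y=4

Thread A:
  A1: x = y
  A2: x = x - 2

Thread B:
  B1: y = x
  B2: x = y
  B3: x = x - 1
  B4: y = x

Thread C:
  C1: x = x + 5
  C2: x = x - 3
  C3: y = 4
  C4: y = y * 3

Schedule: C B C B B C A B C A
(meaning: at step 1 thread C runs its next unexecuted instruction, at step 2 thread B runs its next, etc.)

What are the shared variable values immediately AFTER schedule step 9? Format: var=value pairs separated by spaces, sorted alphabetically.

Step 1: thread C executes C1 (x = x + 5). Shared: x=6 y=4. PCs: A@0 B@0 C@1
Step 2: thread B executes B1 (y = x). Shared: x=6 y=6. PCs: A@0 B@1 C@1
Step 3: thread C executes C2 (x = x - 3). Shared: x=3 y=6. PCs: A@0 B@1 C@2
Step 4: thread B executes B2 (x = y). Shared: x=6 y=6. PCs: A@0 B@2 C@2
Step 5: thread B executes B3 (x = x - 1). Shared: x=5 y=6. PCs: A@0 B@3 C@2
Step 6: thread C executes C3 (y = 4). Shared: x=5 y=4. PCs: A@0 B@3 C@3
Step 7: thread A executes A1 (x = y). Shared: x=4 y=4. PCs: A@1 B@3 C@3
Step 8: thread B executes B4 (y = x). Shared: x=4 y=4. PCs: A@1 B@4 C@3
Step 9: thread C executes C4 (y = y * 3). Shared: x=4 y=12. PCs: A@1 B@4 C@4

Answer: x=4 y=12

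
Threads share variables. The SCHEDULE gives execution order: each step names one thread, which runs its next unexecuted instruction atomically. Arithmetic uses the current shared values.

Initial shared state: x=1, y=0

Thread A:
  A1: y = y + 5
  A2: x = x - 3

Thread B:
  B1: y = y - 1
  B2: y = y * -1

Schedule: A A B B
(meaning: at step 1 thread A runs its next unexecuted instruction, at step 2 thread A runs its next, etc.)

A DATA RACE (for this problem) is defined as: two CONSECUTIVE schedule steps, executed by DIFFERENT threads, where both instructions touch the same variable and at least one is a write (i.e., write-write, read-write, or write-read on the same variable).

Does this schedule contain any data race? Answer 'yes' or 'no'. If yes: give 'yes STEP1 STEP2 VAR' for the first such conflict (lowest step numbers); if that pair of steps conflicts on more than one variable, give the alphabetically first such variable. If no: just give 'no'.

Steps 1,2: same thread (A). No race.
Steps 2,3: A(r=x,w=x) vs B(r=y,w=y). No conflict.
Steps 3,4: same thread (B). No race.

Answer: no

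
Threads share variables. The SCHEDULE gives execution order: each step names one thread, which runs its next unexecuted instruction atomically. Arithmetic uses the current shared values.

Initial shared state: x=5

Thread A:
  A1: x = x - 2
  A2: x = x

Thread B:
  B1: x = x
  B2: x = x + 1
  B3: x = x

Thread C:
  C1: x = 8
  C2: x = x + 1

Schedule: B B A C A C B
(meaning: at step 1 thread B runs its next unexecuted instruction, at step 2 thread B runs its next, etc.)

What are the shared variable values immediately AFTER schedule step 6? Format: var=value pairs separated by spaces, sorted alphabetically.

Step 1: thread B executes B1 (x = x). Shared: x=5. PCs: A@0 B@1 C@0
Step 2: thread B executes B2 (x = x + 1). Shared: x=6. PCs: A@0 B@2 C@0
Step 3: thread A executes A1 (x = x - 2). Shared: x=4. PCs: A@1 B@2 C@0
Step 4: thread C executes C1 (x = 8). Shared: x=8. PCs: A@1 B@2 C@1
Step 5: thread A executes A2 (x = x). Shared: x=8. PCs: A@2 B@2 C@1
Step 6: thread C executes C2 (x = x + 1). Shared: x=9. PCs: A@2 B@2 C@2

Answer: x=9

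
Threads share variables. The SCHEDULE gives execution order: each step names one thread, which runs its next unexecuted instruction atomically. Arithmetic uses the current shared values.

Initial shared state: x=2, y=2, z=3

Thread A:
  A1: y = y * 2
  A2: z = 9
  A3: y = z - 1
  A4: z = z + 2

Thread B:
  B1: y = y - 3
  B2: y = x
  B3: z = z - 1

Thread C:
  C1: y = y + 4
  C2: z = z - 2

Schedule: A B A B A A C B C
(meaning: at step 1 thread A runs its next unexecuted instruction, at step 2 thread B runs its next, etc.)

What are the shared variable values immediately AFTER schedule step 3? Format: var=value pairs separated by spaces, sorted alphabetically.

Step 1: thread A executes A1 (y = y * 2). Shared: x=2 y=4 z=3. PCs: A@1 B@0 C@0
Step 2: thread B executes B1 (y = y - 3). Shared: x=2 y=1 z=3. PCs: A@1 B@1 C@0
Step 3: thread A executes A2 (z = 9). Shared: x=2 y=1 z=9. PCs: A@2 B@1 C@0

Answer: x=2 y=1 z=9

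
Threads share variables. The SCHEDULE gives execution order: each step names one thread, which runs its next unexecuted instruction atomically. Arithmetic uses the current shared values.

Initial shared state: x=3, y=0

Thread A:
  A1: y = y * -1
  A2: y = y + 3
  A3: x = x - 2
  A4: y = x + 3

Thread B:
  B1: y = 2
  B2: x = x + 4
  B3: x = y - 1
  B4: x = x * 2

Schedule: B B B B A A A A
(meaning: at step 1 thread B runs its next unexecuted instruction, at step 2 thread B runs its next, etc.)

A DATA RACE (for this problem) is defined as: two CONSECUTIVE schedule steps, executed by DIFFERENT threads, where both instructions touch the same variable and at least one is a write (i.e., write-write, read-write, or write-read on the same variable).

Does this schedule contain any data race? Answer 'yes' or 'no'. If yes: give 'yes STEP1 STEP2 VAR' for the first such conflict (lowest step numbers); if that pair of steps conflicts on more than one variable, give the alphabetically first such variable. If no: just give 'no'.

Answer: no

Derivation:
Steps 1,2: same thread (B). No race.
Steps 2,3: same thread (B). No race.
Steps 3,4: same thread (B). No race.
Steps 4,5: B(r=x,w=x) vs A(r=y,w=y). No conflict.
Steps 5,6: same thread (A). No race.
Steps 6,7: same thread (A). No race.
Steps 7,8: same thread (A). No race.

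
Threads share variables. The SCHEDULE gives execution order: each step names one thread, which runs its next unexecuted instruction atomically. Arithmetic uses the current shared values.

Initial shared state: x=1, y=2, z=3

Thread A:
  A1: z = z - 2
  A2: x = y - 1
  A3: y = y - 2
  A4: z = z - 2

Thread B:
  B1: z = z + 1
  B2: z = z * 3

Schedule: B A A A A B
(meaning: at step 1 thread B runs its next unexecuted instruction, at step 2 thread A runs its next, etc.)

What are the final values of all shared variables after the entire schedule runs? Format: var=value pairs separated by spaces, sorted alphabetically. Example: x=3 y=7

Answer: x=1 y=0 z=0

Derivation:
Step 1: thread B executes B1 (z = z + 1). Shared: x=1 y=2 z=4. PCs: A@0 B@1
Step 2: thread A executes A1 (z = z - 2). Shared: x=1 y=2 z=2. PCs: A@1 B@1
Step 3: thread A executes A2 (x = y - 1). Shared: x=1 y=2 z=2. PCs: A@2 B@1
Step 4: thread A executes A3 (y = y - 2). Shared: x=1 y=0 z=2. PCs: A@3 B@1
Step 5: thread A executes A4 (z = z - 2). Shared: x=1 y=0 z=0. PCs: A@4 B@1
Step 6: thread B executes B2 (z = z * 3). Shared: x=1 y=0 z=0. PCs: A@4 B@2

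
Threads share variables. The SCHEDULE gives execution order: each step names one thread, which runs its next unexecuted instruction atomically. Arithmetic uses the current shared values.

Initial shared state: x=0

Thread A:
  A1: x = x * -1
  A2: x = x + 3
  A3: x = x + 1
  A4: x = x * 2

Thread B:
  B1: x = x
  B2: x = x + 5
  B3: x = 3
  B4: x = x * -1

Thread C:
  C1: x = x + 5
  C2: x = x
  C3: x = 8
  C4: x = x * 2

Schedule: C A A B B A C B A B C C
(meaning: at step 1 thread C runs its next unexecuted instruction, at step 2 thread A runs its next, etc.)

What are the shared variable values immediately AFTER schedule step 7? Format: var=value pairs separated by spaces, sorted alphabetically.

Answer: x=4

Derivation:
Step 1: thread C executes C1 (x = x + 5). Shared: x=5. PCs: A@0 B@0 C@1
Step 2: thread A executes A1 (x = x * -1). Shared: x=-5. PCs: A@1 B@0 C@1
Step 3: thread A executes A2 (x = x + 3). Shared: x=-2. PCs: A@2 B@0 C@1
Step 4: thread B executes B1 (x = x). Shared: x=-2. PCs: A@2 B@1 C@1
Step 5: thread B executes B2 (x = x + 5). Shared: x=3. PCs: A@2 B@2 C@1
Step 6: thread A executes A3 (x = x + 1). Shared: x=4. PCs: A@3 B@2 C@1
Step 7: thread C executes C2 (x = x). Shared: x=4. PCs: A@3 B@2 C@2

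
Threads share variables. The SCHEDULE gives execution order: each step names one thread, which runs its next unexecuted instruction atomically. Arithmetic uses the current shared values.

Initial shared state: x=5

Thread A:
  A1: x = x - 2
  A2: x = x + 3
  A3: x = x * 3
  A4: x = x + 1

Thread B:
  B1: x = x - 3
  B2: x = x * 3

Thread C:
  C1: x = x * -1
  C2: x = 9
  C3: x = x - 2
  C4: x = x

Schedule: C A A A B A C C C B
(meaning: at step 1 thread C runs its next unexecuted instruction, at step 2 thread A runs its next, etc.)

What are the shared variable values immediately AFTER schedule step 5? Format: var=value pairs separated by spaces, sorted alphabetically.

Answer: x=-15

Derivation:
Step 1: thread C executes C1 (x = x * -1). Shared: x=-5. PCs: A@0 B@0 C@1
Step 2: thread A executes A1 (x = x - 2). Shared: x=-7. PCs: A@1 B@0 C@1
Step 3: thread A executes A2 (x = x + 3). Shared: x=-4. PCs: A@2 B@0 C@1
Step 4: thread A executes A3 (x = x * 3). Shared: x=-12. PCs: A@3 B@0 C@1
Step 5: thread B executes B1 (x = x - 3). Shared: x=-15. PCs: A@3 B@1 C@1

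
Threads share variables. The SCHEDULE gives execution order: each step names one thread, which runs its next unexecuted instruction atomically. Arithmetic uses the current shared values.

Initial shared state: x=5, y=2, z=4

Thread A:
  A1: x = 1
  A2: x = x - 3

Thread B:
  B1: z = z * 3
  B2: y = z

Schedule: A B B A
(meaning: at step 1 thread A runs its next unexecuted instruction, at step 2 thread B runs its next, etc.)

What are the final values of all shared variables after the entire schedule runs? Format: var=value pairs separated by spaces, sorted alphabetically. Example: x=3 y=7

Answer: x=-2 y=12 z=12

Derivation:
Step 1: thread A executes A1 (x = 1). Shared: x=1 y=2 z=4. PCs: A@1 B@0
Step 2: thread B executes B1 (z = z * 3). Shared: x=1 y=2 z=12. PCs: A@1 B@1
Step 3: thread B executes B2 (y = z). Shared: x=1 y=12 z=12. PCs: A@1 B@2
Step 4: thread A executes A2 (x = x - 3). Shared: x=-2 y=12 z=12. PCs: A@2 B@2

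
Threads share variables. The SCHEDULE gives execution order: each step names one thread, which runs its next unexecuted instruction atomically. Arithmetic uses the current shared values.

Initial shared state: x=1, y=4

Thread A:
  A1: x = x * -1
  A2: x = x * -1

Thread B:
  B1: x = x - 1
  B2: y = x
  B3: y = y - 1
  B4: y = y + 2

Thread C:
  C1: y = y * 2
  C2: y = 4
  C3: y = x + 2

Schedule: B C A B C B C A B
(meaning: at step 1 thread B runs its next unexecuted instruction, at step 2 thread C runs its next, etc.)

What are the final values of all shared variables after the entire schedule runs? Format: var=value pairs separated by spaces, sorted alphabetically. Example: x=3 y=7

Step 1: thread B executes B1 (x = x - 1). Shared: x=0 y=4. PCs: A@0 B@1 C@0
Step 2: thread C executes C1 (y = y * 2). Shared: x=0 y=8. PCs: A@0 B@1 C@1
Step 3: thread A executes A1 (x = x * -1). Shared: x=0 y=8. PCs: A@1 B@1 C@1
Step 4: thread B executes B2 (y = x). Shared: x=0 y=0. PCs: A@1 B@2 C@1
Step 5: thread C executes C2 (y = 4). Shared: x=0 y=4. PCs: A@1 B@2 C@2
Step 6: thread B executes B3 (y = y - 1). Shared: x=0 y=3. PCs: A@1 B@3 C@2
Step 7: thread C executes C3 (y = x + 2). Shared: x=0 y=2. PCs: A@1 B@3 C@3
Step 8: thread A executes A2 (x = x * -1). Shared: x=0 y=2. PCs: A@2 B@3 C@3
Step 9: thread B executes B4 (y = y + 2). Shared: x=0 y=4. PCs: A@2 B@4 C@3

Answer: x=0 y=4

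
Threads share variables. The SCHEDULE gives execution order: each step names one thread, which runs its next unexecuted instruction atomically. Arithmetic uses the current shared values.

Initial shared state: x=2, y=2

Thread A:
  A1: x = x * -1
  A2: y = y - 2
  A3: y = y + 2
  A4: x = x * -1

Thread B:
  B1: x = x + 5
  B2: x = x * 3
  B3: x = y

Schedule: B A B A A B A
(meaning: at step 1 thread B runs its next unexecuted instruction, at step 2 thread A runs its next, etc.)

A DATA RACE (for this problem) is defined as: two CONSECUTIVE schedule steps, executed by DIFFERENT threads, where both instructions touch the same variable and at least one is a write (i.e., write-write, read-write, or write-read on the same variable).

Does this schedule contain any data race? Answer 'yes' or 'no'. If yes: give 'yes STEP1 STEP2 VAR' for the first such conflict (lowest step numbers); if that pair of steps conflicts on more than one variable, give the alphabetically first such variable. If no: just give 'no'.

Answer: yes 1 2 x

Derivation:
Steps 1,2: B(x = x + 5) vs A(x = x * -1). RACE on x (W-W).
Steps 2,3: A(x = x * -1) vs B(x = x * 3). RACE on x (W-W).
Steps 3,4: B(r=x,w=x) vs A(r=y,w=y). No conflict.
Steps 4,5: same thread (A). No race.
Steps 5,6: A(y = y + 2) vs B(x = y). RACE on y (W-R).
Steps 6,7: B(x = y) vs A(x = x * -1). RACE on x (W-W).
First conflict at steps 1,2.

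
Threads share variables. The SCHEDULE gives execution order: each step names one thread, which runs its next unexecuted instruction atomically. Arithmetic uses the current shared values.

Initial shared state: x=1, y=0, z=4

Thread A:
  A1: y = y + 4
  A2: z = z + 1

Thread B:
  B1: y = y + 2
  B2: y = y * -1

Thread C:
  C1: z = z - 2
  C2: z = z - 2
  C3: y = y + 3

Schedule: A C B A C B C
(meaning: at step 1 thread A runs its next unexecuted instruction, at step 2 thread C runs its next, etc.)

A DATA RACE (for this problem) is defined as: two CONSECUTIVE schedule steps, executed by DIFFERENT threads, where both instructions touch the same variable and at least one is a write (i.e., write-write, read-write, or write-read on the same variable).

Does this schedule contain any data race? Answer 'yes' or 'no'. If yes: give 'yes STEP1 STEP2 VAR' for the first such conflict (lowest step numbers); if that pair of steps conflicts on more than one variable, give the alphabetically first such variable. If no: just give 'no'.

Answer: yes 4 5 z

Derivation:
Steps 1,2: A(r=y,w=y) vs C(r=z,w=z). No conflict.
Steps 2,3: C(r=z,w=z) vs B(r=y,w=y). No conflict.
Steps 3,4: B(r=y,w=y) vs A(r=z,w=z). No conflict.
Steps 4,5: A(z = z + 1) vs C(z = z - 2). RACE on z (W-W).
Steps 5,6: C(r=z,w=z) vs B(r=y,w=y). No conflict.
Steps 6,7: B(y = y * -1) vs C(y = y + 3). RACE on y (W-W).
First conflict at steps 4,5.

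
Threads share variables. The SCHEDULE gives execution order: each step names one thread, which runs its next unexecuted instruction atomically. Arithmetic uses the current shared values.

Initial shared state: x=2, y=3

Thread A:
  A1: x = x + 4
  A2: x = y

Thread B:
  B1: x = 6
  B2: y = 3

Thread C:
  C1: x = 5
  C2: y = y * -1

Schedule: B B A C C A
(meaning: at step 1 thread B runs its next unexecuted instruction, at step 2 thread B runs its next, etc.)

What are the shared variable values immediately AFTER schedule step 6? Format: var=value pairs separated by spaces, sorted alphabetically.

Answer: x=-3 y=-3

Derivation:
Step 1: thread B executes B1 (x = 6). Shared: x=6 y=3. PCs: A@0 B@1 C@0
Step 2: thread B executes B2 (y = 3). Shared: x=6 y=3. PCs: A@0 B@2 C@0
Step 3: thread A executes A1 (x = x + 4). Shared: x=10 y=3. PCs: A@1 B@2 C@0
Step 4: thread C executes C1 (x = 5). Shared: x=5 y=3. PCs: A@1 B@2 C@1
Step 5: thread C executes C2 (y = y * -1). Shared: x=5 y=-3. PCs: A@1 B@2 C@2
Step 6: thread A executes A2 (x = y). Shared: x=-3 y=-3. PCs: A@2 B@2 C@2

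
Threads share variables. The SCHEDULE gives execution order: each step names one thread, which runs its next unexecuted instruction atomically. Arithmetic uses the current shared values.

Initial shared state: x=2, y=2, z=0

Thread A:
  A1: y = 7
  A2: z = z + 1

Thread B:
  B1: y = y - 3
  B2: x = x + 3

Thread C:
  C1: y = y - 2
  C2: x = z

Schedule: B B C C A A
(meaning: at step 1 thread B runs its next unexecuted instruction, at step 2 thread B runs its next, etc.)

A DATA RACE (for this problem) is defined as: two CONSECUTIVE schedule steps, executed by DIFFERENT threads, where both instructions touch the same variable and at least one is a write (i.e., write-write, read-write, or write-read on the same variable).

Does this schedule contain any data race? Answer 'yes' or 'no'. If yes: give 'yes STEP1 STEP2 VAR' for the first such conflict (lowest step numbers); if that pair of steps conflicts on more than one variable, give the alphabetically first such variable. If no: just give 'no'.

Steps 1,2: same thread (B). No race.
Steps 2,3: B(r=x,w=x) vs C(r=y,w=y). No conflict.
Steps 3,4: same thread (C). No race.
Steps 4,5: C(r=z,w=x) vs A(r=-,w=y). No conflict.
Steps 5,6: same thread (A). No race.

Answer: no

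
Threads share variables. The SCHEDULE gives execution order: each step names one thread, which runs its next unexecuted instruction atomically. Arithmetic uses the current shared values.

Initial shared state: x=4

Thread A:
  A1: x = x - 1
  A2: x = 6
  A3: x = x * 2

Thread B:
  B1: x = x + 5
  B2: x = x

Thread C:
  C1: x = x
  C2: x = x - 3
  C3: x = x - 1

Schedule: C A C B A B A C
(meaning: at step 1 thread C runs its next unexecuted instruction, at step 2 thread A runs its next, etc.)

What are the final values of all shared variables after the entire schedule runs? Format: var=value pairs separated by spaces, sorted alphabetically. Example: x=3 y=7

Step 1: thread C executes C1 (x = x). Shared: x=4. PCs: A@0 B@0 C@1
Step 2: thread A executes A1 (x = x - 1). Shared: x=3. PCs: A@1 B@0 C@1
Step 3: thread C executes C2 (x = x - 3). Shared: x=0. PCs: A@1 B@0 C@2
Step 4: thread B executes B1 (x = x + 5). Shared: x=5. PCs: A@1 B@1 C@2
Step 5: thread A executes A2 (x = 6). Shared: x=6. PCs: A@2 B@1 C@2
Step 6: thread B executes B2 (x = x). Shared: x=6. PCs: A@2 B@2 C@2
Step 7: thread A executes A3 (x = x * 2). Shared: x=12. PCs: A@3 B@2 C@2
Step 8: thread C executes C3 (x = x - 1). Shared: x=11. PCs: A@3 B@2 C@3

Answer: x=11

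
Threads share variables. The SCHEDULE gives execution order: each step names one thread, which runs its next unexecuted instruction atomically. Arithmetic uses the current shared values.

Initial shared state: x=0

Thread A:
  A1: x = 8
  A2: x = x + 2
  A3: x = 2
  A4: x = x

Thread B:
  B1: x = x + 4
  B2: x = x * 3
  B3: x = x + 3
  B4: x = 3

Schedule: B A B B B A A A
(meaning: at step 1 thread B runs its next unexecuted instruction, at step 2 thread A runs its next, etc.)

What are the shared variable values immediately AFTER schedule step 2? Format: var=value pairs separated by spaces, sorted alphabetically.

Answer: x=8

Derivation:
Step 1: thread B executes B1 (x = x + 4). Shared: x=4. PCs: A@0 B@1
Step 2: thread A executes A1 (x = 8). Shared: x=8. PCs: A@1 B@1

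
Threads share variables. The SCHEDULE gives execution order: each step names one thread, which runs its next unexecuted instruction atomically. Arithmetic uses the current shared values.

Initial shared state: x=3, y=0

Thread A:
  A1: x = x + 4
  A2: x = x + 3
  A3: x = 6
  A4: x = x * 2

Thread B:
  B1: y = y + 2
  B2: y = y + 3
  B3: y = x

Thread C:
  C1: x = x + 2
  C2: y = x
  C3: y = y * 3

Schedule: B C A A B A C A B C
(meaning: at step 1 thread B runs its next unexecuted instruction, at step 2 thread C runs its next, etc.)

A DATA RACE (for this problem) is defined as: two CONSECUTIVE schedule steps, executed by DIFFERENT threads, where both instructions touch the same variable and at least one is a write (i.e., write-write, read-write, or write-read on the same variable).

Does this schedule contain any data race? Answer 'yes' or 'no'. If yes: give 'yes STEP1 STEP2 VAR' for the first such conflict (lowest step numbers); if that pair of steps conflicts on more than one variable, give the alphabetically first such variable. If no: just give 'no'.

Steps 1,2: B(r=y,w=y) vs C(r=x,w=x). No conflict.
Steps 2,3: C(x = x + 2) vs A(x = x + 4). RACE on x (W-W).
Steps 3,4: same thread (A). No race.
Steps 4,5: A(r=x,w=x) vs B(r=y,w=y). No conflict.
Steps 5,6: B(r=y,w=y) vs A(r=-,w=x). No conflict.
Steps 6,7: A(x = 6) vs C(y = x). RACE on x (W-R).
Steps 7,8: C(y = x) vs A(x = x * 2). RACE on x (R-W).
Steps 8,9: A(x = x * 2) vs B(y = x). RACE on x (W-R).
Steps 9,10: B(y = x) vs C(y = y * 3). RACE on y (W-W).
First conflict at steps 2,3.

Answer: yes 2 3 x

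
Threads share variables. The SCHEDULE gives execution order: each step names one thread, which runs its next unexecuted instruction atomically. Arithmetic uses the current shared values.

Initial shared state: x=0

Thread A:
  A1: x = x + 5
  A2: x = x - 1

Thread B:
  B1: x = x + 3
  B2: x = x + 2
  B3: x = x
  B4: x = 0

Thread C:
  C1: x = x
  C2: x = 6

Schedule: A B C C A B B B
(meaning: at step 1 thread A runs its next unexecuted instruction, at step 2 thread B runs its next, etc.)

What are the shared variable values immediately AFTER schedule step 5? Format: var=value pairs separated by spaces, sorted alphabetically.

Answer: x=5

Derivation:
Step 1: thread A executes A1 (x = x + 5). Shared: x=5. PCs: A@1 B@0 C@0
Step 2: thread B executes B1 (x = x + 3). Shared: x=8. PCs: A@1 B@1 C@0
Step 3: thread C executes C1 (x = x). Shared: x=8. PCs: A@1 B@1 C@1
Step 4: thread C executes C2 (x = 6). Shared: x=6. PCs: A@1 B@1 C@2
Step 5: thread A executes A2 (x = x - 1). Shared: x=5. PCs: A@2 B@1 C@2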